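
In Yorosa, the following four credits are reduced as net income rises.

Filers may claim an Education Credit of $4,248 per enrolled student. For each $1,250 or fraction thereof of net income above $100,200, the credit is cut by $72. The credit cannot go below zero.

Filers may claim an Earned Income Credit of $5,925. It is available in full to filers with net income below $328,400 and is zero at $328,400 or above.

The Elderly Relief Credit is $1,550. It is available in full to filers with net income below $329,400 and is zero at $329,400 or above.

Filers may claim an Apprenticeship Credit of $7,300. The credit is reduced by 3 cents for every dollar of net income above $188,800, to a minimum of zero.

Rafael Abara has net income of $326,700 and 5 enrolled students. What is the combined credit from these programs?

Education Credit: base = 5 × $4,248 = $21,240. income exceeds $100,200 by $226,500, which is 182 full-or-partial $1,250 increments; reduction = 182 × $72 = $13,104, leaving $8,136.
Earned Income Credit: $326,700 is below the $328,400 cutoff, so the full $5,925 applies.
Elderly Relief Credit: $326,700 is below the $329,400 cutoff, so the full $1,550 applies.
Apprenticeship Credit: 3% of the $137,900 excess over $188,800 is $4,137; credit = $7,300 − $4,137 = $3,163.
Total: $8,136 + $5,925 + $1,550 + $3,163 = $18,774.

$18,774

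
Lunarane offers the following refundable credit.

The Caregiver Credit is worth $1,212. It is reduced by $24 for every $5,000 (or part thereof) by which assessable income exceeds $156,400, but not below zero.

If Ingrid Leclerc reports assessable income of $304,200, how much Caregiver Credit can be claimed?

Caregiver Credit: income exceeds $156,400 by $147,800, which is 30 full-or-partial $5,000 increments; reduction = 30 × $24 = $720, leaving $492.

$492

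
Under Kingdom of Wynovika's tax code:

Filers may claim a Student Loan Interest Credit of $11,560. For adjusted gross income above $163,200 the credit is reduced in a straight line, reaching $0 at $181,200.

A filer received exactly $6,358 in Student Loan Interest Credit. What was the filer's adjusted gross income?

$6,358 is 6,358/11,560 of the full $11,560, so 5,202/11,560 of the $18,000 range has been used: income = $163,200 + $18,000 × 5,202/11,560 = $171,300.

$171,300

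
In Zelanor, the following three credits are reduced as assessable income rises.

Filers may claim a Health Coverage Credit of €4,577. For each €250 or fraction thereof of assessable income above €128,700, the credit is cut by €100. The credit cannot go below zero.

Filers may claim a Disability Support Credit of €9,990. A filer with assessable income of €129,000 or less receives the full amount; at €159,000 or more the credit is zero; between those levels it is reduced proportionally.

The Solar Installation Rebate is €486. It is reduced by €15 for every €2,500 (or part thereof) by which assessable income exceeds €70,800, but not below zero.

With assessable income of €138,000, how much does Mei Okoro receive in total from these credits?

Health Coverage Credit: income exceeds €128,700 by €9,300, which is 38 full-or-partial €250 increments; reduction = 38 × €100 = €3,800, leaving €777.
Disability Support Credit: €138,000 is €9,000 into a €30,000 phase-out range, leaving 21,000/30,000 of the credit: €9,990 × 21,000/30,000 = €6,993.
Solar Installation Rebate: income exceeds €70,800 by €67,200, which is 27 full-or-partial €2,500 increments; reduction = 27 × €15 = €405, leaving €81.
Total: €777 + €6,993 + €81 = €7,851.

€7,851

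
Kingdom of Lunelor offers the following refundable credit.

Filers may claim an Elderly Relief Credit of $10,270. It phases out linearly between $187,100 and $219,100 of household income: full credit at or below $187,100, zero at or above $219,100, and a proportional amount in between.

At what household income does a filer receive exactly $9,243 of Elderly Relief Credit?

$9,243 is 9,243/10,270 of the full $10,270, so 1,027/10,270 of the $32,000 range has been used: income = $187,100 + $32,000 × 1,027/10,270 = $190,300.

$190,300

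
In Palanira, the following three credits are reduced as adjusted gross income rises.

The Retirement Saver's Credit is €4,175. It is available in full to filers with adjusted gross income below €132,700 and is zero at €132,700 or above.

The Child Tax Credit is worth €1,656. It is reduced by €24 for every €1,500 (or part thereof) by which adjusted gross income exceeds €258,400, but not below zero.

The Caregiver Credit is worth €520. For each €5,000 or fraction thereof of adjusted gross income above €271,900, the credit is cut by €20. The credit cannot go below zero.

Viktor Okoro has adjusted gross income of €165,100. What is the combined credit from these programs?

€2,176

Retirement Saver's Credit: €165,100 meets or exceeds the €132,700 cutoff, so the credit is €0.
Child Tax Credit: €165,100 is at or below the €258,400 threshold, so the full €1,656 applies.
Caregiver Credit: €165,100 is at or below the €271,900 threshold, so the full €520 applies.
Total: €0 + €1,656 + €520 = €2,176.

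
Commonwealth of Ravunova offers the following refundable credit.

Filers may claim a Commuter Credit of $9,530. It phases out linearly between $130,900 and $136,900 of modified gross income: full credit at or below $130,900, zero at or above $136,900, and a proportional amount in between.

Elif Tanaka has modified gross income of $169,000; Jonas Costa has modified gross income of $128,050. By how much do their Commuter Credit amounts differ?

Elif ($169,000): Commuter Credit: $169,000 is at or above $136,900, so the credit is $0.
Jonas ($128,050): Commuter Credit: $128,050 is at or below the $130,900 threshold, so the full $9,530 applies.
Difference: |$0 − $9,530| = $9,530.

$9,530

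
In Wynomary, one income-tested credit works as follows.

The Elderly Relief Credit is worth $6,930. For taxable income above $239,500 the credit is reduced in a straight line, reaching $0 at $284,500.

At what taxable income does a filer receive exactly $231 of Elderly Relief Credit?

$231 is 231/6,930 of the full $6,930, so 6,699/6,930 of the $45,000 range has been used: income = $239,500 + $45,000 × 6,699/6,930 = $283,000.

$283,000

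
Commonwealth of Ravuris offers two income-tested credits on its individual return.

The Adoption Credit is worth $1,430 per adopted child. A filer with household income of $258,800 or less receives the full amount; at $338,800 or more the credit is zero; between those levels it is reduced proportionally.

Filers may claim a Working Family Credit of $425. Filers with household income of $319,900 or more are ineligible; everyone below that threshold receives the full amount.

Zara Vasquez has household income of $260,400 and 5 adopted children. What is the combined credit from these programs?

Adoption Credit: base = 5 × $1,430 = $7,150. $260,400 is $1,600 into a $80,000 phase-out range, leaving 78,400/80,000 of the credit: $7,150 × 78,400/80,000 = $7,007.
Working Family Credit: $260,400 is below the $319,900 cutoff, so the full $425 applies.
Total: $7,007 + $425 = $7,432.

$7,432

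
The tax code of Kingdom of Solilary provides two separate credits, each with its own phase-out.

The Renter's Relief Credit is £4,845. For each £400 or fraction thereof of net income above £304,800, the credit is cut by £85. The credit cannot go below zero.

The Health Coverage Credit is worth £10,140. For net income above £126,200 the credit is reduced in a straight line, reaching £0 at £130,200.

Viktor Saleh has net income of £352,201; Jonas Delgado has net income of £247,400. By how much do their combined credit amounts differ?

£4,845

Viktor (£352,201): Renter's Relief Credit: income exceeds £304,800 by £47,401 → 119 increments × £85 = £10,115 ≥ base, so the credit is £0. Health Coverage Credit: £352,201 is at or above £130,200, so the credit is £0. total £0 + £0 = £0
Jonas (£247,400): Renter's Relief Credit: £247,400 is at or below the £304,800 threshold, so the full £4,845 applies. Health Coverage Credit: £247,400 is at or above £130,200, so the credit is £0. total £4,845 + £0 = £4,845
Difference: |£0 − £4,845| = £4,845.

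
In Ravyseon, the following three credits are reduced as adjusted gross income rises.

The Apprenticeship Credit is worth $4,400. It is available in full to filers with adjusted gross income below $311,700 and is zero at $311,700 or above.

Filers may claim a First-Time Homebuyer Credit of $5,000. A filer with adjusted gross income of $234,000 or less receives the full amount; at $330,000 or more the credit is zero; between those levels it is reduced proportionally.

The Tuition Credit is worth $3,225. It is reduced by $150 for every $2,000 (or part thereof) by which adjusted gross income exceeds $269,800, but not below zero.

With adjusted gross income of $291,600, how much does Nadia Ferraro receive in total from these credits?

$7,975

Apprenticeship Credit: $291,600 is below the $311,700 cutoff, so the full $4,400 applies.
First-Time Homebuyer Credit: $291,600 is $57,600 into a $96,000 phase-out range, leaving 38,400/96,000 of the credit: $5,000 × 38,400/96,000 = $2,000.
Tuition Credit: income exceeds $269,800 by $21,800, which is 11 full-or-partial $2,000 increments; reduction = 11 × $150 = $1,650, leaving $1,575.
Total: $4,400 + $2,000 + $1,575 = $7,975.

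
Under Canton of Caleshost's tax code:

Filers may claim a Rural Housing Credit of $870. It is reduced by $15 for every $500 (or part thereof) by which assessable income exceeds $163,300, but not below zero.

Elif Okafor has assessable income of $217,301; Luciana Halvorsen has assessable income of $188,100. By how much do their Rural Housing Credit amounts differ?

$120

Elif ($217,301): Rural Housing Credit: income exceeds $163,300 by $54,001 → 109 increments × $15 = $1,635 ≥ base, so the credit is $0.
Luciana ($188,100): Rural Housing Credit: income exceeds $163,300 by $24,800, which is 50 full-or-partial $500 increments; reduction = 50 × $15 = $750, leaving $120.
Difference: |$0 − $120| = $120.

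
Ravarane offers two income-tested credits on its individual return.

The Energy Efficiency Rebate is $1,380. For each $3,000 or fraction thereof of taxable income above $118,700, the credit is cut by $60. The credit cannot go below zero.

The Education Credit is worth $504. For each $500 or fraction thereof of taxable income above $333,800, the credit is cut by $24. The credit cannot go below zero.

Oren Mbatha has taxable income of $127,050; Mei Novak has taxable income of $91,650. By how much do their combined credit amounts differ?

Oren ($127,050): Energy Efficiency Rebate: income exceeds $118,700 by $8,350, which is 3 full-or-partial $3,000 increments; reduction = 3 × $60 = $180, leaving $1,200. Education Credit: $127,050 is at or below the $333,800 threshold, so the full $504 applies. total $1,200 + $504 = $1,704
Mei ($91,650): Energy Efficiency Rebate: $91,650 is at or below the $118,700 threshold, so the full $1,380 applies. Education Credit: $91,650 is at or below the $333,800 threshold, so the full $504 applies. total $1,380 + $504 = $1,884
Difference: |$1,704 − $1,884| = $180.

$180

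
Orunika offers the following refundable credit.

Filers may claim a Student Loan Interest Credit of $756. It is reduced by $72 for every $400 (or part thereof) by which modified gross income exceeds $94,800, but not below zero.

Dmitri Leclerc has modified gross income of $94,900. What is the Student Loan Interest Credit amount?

$684

Student Loan Interest Credit: income exceeds $94,800 by $100, which is 1 full-or-partial $400 increment; reduction = 1 × $72 = $72, leaving $684.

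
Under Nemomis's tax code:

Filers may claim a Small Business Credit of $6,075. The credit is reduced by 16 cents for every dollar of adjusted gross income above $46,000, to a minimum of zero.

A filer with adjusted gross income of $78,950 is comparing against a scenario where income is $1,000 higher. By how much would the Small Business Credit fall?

At $78,950 — 16% of the $32,950 excess over $46,000 is $5,272; credit = $6,075 − $5,272 = $803.
At $79,950 — 16% of the $33,950 excess over $46,000 is $5,432; credit = $6,075 − $5,432 = $643.
Lost: $803 − $643 = $160.

$160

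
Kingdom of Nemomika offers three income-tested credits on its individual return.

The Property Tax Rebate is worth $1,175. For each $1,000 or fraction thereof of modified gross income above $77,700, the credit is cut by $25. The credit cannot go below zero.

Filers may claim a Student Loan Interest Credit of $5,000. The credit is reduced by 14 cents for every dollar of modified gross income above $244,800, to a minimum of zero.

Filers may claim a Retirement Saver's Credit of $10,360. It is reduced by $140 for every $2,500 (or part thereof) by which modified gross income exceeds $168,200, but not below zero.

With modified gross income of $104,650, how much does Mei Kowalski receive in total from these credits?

Property Tax Rebate: income exceeds $77,700 by $26,950, which is 27 full-or-partial $1,000 increments; reduction = 27 × $25 = $675, leaving $500.
Student Loan Interest Credit: $104,650 is at or below the $244,800 threshold, so the full $5,000 applies.
Retirement Saver's Credit: $104,650 is at or below the $168,200 threshold, so the full $10,360 applies.
Total: $500 + $5,000 + $10,360 = $15,860.

$15,860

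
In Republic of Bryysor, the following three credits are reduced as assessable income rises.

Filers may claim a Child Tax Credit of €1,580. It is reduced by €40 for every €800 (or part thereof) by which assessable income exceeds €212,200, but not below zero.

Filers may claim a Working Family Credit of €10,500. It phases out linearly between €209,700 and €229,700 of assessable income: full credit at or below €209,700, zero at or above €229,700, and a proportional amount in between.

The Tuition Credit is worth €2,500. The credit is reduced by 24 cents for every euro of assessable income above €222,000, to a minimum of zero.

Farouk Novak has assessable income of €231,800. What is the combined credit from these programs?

€728

Child Tax Credit: income exceeds €212,200 by €19,600, which is 25 full-or-partial €800 increments; reduction = 25 × €40 = €1,000, leaving €580.
Working Family Credit: €231,800 is at or above €229,700, so the credit is €0.
Tuition Credit: 24% of the €9,800 excess over €222,000 is €2,352; credit = €2,500 − €2,352 = €148.
Total: €580 + €0 + €148 = €728.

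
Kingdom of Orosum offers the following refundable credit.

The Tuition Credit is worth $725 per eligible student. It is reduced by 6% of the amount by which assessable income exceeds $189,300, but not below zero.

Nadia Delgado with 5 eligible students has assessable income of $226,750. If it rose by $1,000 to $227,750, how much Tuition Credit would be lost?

$60

At $226,750 — base = 5 × $725 = $3,625. 6% of the $37,450 excess over $189,300 is $2,247; credit = $3,625 − $2,247 = $1,378.
At $227,750 — base = 5 × $725 = $3,625. 6% of the $38,450 excess over $189,300 is $2,307; credit = $3,625 − $2,307 = $1,318.
Lost: $1,378 − $1,318 = $60.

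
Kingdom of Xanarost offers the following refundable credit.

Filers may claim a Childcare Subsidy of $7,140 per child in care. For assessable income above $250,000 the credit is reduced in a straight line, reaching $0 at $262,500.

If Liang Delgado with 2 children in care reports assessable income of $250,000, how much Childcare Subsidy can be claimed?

Childcare Subsidy: base = 2 × $7,140 = $14,280. $250,000 is at or below the $250,000 threshold, so the full $14,280 applies.

$14,280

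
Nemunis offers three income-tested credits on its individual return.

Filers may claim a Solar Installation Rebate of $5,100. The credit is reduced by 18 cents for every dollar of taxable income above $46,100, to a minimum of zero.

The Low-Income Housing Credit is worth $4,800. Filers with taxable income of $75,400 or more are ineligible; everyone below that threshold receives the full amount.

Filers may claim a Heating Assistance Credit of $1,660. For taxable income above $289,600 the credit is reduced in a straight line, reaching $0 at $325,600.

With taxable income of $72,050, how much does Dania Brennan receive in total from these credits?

Solar Installation Rebate: 18% of the $25,950 excess over $46,100 is $4,671; credit = $5,100 − $4,671 = $429.
Low-Income Housing Credit: $72,050 is below the $75,400 cutoff, so the full $4,800 applies.
Heating Assistance Credit: $72,050 is at or below the $289,600 threshold, so the full $1,660 applies.
Total: $429 + $4,800 + $1,660 = $6,889.

$6,889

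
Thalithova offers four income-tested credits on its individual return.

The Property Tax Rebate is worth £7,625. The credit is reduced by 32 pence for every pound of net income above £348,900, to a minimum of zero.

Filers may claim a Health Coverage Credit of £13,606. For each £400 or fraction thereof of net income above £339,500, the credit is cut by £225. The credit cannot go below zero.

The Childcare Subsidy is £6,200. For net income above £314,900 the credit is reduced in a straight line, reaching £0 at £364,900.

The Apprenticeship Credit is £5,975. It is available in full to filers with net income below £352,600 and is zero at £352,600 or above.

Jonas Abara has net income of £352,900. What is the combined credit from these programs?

Property Tax Rebate: 32% of the £4,000 excess over £348,900 is £1,280; credit = £7,625 − £1,280 = £6,345.
Health Coverage Credit: income exceeds £339,500 by £13,400, which is 34 full-or-partial £400 increments; reduction = 34 × £225 = £7,650, leaving £5,956.
Childcare Subsidy: £352,900 is £38,000 into a £50,000 phase-out range, leaving 12,000/50,000 of the credit: £6,200 × 12,000/50,000 = £1,488.
Apprenticeship Credit: £352,900 meets or exceeds the £352,600 cutoff, so the credit is £0.
Total: £6,345 + £5,956 + £1,488 + £0 = £13,789.

£13,789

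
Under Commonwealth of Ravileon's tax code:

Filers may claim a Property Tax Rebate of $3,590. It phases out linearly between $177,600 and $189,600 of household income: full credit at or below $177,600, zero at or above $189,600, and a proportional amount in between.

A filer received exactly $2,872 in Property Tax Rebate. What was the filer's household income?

$180,000

$2,872 is 2,872/3,590 of the full $3,590, so 718/3,590 of the $12,000 range has been used: income = $177,600 + $12,000 × 718/3,590 = $180,000.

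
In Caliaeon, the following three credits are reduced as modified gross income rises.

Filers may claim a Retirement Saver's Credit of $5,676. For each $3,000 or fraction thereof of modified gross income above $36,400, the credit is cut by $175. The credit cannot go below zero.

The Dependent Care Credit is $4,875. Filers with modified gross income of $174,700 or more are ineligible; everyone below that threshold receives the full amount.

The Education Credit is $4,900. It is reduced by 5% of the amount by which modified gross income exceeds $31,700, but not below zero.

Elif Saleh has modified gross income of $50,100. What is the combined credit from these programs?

$13,656

Retirement Saver's Credit: income exceeds $36,400 by $13,700, which is 5 full-or-partial $3,000 increments; reduction = 5 × $175 = $875, leaving $4,801.
Dependent Care Credit: $50,100 is below the $174,700 cutoff, so the full $4,875 applies.
Education Credit: 5% of the $18,400 excess over $31,700 is $920; credit = $4,900 − $920 = $3,980.
Total: $4,801 + $4,875 + $3,980 = $13,656.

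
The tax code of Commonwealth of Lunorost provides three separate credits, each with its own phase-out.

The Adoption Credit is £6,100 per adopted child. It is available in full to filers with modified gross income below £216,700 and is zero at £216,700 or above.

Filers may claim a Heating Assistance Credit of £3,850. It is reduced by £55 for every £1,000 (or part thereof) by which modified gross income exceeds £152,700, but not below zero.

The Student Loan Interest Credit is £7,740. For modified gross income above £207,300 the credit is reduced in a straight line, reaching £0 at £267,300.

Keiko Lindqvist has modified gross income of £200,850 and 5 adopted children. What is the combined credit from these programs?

£39,395

Adoption Credit: base = 5 × £6,100 = £30,500. £200,850 is below the £216,700 cutoff, so the full £30,500 applies.
Heating Assistance Credit: income exceeds £152,700 by £48,150, which is 49 full-or-partial £1,000 increments; reduction = 49 × £55 = £2,695, leaving £1,155.
Student Loan Interest Credit: £200,850 is at or below the £207,300 threshold, so the full £7,740 applies.
Total: £30,500 + £1,155 + £7,740 = £39,395.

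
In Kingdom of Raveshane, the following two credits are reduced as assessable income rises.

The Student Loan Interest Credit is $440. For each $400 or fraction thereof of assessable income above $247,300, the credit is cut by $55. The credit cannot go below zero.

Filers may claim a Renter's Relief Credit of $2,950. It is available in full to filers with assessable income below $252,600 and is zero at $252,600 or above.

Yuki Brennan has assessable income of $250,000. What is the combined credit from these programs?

Student Loan Interest Credit: income exceeds $247,300 by $2,700, which is 7 full-or-partial $400 increments; reduction = 7 × $55 = $385, leaving $55.
Renter's Relief Credit: $250,000 is below the $252,600 cutoff, so the full $2,950 applies.
Total: $55 + $2,950 = $3,005.

$3,005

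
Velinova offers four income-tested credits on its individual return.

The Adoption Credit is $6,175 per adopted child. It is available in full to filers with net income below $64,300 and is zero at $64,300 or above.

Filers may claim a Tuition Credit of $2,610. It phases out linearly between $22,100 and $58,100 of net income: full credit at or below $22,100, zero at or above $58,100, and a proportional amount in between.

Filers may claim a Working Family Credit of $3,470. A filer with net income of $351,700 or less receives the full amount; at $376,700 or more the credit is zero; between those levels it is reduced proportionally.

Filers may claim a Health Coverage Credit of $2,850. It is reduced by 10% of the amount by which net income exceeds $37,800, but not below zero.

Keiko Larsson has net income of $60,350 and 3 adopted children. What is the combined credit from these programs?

Adoption Credit: base = 3 × $6,175 = $18,525. $60,350 is below the $64,300 cutoff, so the full $18,525 applies.
Tuition Credit: $60,350 is at or above $58,100, so the credit is $0.
Working Family Credit: $60,350 is at or below the $351,700 threshold, so the full $3,470 applies.
Health Coverage Credit: 10% of the $22,550 excess over $37,800 is $2,255; credit = $2,850 − $2,255 = $595.
Total: $18,525 + $0 + $3,470 + $595 = $22,590.

$22,590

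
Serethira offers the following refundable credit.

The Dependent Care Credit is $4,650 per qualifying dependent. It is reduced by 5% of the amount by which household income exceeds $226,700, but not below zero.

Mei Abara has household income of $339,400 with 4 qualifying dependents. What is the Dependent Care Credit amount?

$12,965

Dependent Care Credit: base = 4 × $4,650 = $18,600. 5% of the $112,700 excess over $226,700 is $5,635; credit = $18,600 − $5,635 = $12,965.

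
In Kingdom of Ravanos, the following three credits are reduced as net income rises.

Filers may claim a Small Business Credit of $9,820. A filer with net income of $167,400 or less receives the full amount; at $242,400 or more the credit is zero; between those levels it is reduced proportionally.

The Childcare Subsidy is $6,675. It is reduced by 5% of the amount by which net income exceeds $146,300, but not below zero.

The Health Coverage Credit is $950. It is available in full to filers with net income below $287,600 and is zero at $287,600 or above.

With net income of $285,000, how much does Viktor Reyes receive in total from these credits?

$950

Small Business Credit: $285,000 is at or above $242,400, so the credit is $0.
Childcare Subsidy: 5% of the $138,700 excess over $146,300 is $6,935 ≥ base, so the credit is $0.
Health Coverage Credit: $285,000 is below the $287,600 cutoff, so the full $950 applies.
Total: $0 + $0 + $950 = $950.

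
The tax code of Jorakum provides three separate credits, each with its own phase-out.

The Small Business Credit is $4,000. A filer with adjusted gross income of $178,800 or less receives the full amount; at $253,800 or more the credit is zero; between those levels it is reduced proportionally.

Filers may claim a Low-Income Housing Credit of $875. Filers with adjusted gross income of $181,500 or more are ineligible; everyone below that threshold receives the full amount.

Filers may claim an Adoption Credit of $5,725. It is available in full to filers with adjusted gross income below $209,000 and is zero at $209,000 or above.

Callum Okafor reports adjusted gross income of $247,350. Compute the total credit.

Small Business Credit: $247,350 is $68,550 into a $75,000 phase-out range, leaving 6,450/75,000 of the credit: $4,000 × 6,450/75,000 = $344.
Low-Income Housing Credit: $247,350 meets or exceeds the $181,500 cutoff, so the credit is $0.
Adoption Credit: $247,350 meets or exceeds the $209,000 cutoff, so the credit is $0.
Total: $344 + $0 + $0 = $344.

$344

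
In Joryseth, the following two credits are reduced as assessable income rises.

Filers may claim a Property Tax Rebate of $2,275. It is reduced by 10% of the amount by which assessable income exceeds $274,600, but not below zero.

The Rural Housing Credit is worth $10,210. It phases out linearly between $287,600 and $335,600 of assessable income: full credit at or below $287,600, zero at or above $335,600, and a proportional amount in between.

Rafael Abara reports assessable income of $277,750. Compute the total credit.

Property Tax Rebate: 10% of the $3,150 excess over $274,600 is $315; credit = $2,275 − $315 = $1,960.
Rural Housing Credit: $277,750 is at or below the $287,600 threshold, so the full $10,210 applies.
Total: $1,960 + $10,210 = $12,170.

$12,170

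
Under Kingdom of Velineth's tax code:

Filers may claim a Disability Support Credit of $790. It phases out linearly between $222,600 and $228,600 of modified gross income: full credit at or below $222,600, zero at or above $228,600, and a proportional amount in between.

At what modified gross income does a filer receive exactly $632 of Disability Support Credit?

$632 is 632/790 of the full $790, so 158/790 of the $6,000 range has been used: income = $222,600 + $6,000 × 158/790 = $223,800.

$223,800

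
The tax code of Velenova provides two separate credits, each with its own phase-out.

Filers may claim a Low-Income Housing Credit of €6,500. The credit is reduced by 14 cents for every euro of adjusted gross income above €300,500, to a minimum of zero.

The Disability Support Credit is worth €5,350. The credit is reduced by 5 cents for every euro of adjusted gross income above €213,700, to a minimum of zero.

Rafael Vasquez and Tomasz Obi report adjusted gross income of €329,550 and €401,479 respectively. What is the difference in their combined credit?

Rafael (€329,550): Low-Income Housing Credit: 14% of the €29,050 excess over €300,500 is €4,067; credit = €6,500 − €4,067 = €2,433. Disability Support Credit: 5% of the €115,850 excess over €213,700 is €5,792.50 ≥ base, so the credit is €0. total €2,433 + €0 = €2,433
Tomasz (€401,479): Low-Income Housing Credit: 14% of the €100,979 excess over €300,500 is €14,137.06 ≥ base, so the credit is €0. Disability Support Credit: 5% of the €187,779 excess over €213,700 is €9,388.95 ≥ base, so the credit is €0. total €0 + €0 = €0
Difference: |€2,433 − €0| = €2,433.

€2,433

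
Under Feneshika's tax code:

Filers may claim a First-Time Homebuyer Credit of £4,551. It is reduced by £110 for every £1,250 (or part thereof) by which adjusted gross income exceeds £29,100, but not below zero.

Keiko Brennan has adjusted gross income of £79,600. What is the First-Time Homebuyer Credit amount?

£41

First-Time Homebuyer Credit: income exceeds £29,100 by £50,500, which is 41 full-or-partial £1,250 increments; reduction = 41 × £110 = £4,510, leaving £41.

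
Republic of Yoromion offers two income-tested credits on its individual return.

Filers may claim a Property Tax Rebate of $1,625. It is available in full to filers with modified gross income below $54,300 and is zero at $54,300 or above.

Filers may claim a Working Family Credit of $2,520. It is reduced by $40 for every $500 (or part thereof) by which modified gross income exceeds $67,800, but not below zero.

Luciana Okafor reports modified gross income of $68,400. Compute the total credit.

$2,440

Property Tax Rebate: $68,400 meets or exceeds the $54,300 cutoff, so the credit is $0.
Working Family Credit: income exceeds $67,800 by $600, which is 2 full-or-partial $500 increments; reduction = 2 × $40 = $80, leaving $2,440.
Total: $0 + $2,440 = $2,440.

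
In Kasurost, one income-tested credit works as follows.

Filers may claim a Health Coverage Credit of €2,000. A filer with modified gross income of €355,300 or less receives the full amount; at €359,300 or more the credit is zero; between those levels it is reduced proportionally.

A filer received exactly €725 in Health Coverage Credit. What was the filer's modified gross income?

€357,850

€725 is 725/2,000 of the full €2,000, so 1,275/2,000 of the €4,000 range has been used: income = €355,300 + €4,000 × 1,275/2,000 = €357,850.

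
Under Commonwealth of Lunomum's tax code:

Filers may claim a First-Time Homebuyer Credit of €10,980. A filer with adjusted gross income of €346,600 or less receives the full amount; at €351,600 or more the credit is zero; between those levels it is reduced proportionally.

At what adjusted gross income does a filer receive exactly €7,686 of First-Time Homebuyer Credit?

€7,686 is 7,686/10,980 of the full €10,980, so 3,294/10,980 of the €5,000 range has been used: income = €346,600 + €5,000 × 3,294/10,980 = €348,100.

€348,100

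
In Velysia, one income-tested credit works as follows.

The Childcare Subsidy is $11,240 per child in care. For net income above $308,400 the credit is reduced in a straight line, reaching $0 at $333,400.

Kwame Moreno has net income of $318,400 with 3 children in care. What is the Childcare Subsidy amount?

$20,232

Childcare Subsidy: base = 3 × $11,240 = $33,720. $318,400 is $10,000 into a $25,000 phase-out range, leaving 15,000/25,000 of the credit: $33,720 × 15,000/25,000 = $20,232.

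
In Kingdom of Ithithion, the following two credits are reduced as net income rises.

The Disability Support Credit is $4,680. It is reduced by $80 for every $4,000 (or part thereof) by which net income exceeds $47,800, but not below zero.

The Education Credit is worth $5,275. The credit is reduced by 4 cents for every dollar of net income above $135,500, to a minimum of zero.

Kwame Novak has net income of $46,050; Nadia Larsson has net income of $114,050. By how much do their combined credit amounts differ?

$1,360

Kwame ($46,050): Disability Support Credit: $46,050 is at or below the $47,800 threshold, so the full $4,680 applies. Education Credit: $46,050 is at or below the $135,500 threshold, so the full $5,275 applies. total $4,680 + $5,275 = $9,955
Nadia ($114,050): Disability Support Credit: income exceeds $47,800 by $66,250, which is 17 full-or-partial $4,000 increments; reduction = 17 × $80 = $1,360, leaving $3,320. Education Credit: $114,050 is at or below the $135,500 threshold, so the full $5,275 applies. total $3,320 + $5,275 = $8,595
Difference: |$9,955 − $8,595| = $1,360.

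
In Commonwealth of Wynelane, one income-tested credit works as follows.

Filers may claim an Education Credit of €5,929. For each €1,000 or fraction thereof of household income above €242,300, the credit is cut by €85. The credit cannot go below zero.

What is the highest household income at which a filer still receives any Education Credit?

After 69 increments the reduction is 69 × €85 = €5,865, leaving €64; one more increment wipes it out. Increment 69 ends at excess 69 × €1,000 = €69,000, so the highest qualifying income is €242,300 + €69,000 = €311,300.

€311,300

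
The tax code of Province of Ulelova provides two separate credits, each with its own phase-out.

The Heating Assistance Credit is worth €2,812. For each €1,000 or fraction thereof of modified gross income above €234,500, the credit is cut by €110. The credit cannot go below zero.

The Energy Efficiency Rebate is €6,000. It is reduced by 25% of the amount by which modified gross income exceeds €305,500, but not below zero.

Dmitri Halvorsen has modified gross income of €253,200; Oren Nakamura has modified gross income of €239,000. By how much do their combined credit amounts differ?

€1,540

Dmitri (€253,200): Heating Assistance Credit: income exceeds €234,500 by €18,700, which is 19 full-or-partial €1,000 increments; reduction = 19 × €110 = €2,090, leaving €722. Energy Efficiency Rebate: €253,200 is at or below the €305,500 threshold, so the full €6,000 applies. total €722 + €6,000 = €6,722
Oren (€239,000): Heating Assistance Credit: income exceeds €234,500 by €4,500, which is 5 full-or-partial €1,000 increments; reduction = 5 × €110 = €550, leaving €2,262. Energy Efficiency Rebate: €239,000 is at or below the €305,500 threshold, so the full €6,000 applies. total €2,262 + €6,000 = €8,262
Difference: |€6,722 − €8,262| = €1,540.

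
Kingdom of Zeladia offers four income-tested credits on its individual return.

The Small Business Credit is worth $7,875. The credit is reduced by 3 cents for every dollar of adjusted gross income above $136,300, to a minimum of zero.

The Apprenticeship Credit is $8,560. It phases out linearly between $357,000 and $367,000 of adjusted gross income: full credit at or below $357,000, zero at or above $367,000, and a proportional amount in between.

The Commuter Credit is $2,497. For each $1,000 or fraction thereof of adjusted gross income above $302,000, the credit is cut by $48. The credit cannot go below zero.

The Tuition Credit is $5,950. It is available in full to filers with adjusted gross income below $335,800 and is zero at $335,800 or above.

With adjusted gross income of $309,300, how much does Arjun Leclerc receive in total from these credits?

Small Business Credit: 3% of the $173,000 excess over $136,300 is $5,190; credit = $7,875 − $5,190 = $2,685.
Apprenticeship Credit: $309,300 is at or below the $357,000 threshold, so the full $8,560 applies.
Commuter Credit: income exceeds $302,000 by $7,300, which is 8 full-or-partial $1,000 increments; reduction = 8 × $48 = $384, leaving $2,113.
Tuition Credit: $309,300 is below the $335,800 cutoff, so the full $5,950 applies.
Total: $2,685 + $8,560 + $2,113 + $5,950 = $19,308.

$19,308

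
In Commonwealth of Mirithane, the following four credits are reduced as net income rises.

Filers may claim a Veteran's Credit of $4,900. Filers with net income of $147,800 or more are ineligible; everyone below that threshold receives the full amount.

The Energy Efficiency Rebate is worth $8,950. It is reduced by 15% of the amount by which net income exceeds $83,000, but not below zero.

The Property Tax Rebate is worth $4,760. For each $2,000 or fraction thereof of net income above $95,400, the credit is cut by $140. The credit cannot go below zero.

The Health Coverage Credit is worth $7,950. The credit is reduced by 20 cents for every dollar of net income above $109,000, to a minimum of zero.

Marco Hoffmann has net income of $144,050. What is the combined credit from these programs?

$7,100

Veteran's Credit: $144,050 is below the $147,800 cutoff, so the full $4,900 applies.
Energy Efficiency Rebate: 15% of the $61,050 excess over $83,000 is $9,157.50 ≥ base, so the credit is $0.
Property Tax Rebate: income exceeds $95,400 by $48,650, which is 25 full-or-partial $2,000 increments; reduction = 25 × $140 = $3,500, leaving $1,260.
Health Coverage Credit: 20% of the $35,050 excess over $109,000 is $7,010; credit = $7,950 − $7,010 = $940.
Total: $4,900 + $0 + $1,260 + $940 = $7,100.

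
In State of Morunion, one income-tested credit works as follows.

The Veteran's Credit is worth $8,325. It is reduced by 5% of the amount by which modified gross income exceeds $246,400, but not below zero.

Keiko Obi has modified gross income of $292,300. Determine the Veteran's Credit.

$6,030

Veteran's Credit: 5% of the $45,900 excess over $246,400 is $2,295; credit = $8,325 − $2,295 = $6,030.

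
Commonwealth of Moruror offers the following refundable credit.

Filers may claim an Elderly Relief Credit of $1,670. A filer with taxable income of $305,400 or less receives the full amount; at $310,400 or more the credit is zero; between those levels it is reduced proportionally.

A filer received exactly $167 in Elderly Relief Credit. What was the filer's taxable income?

$309,900

$167 is 167/1,670 of the full $1,670, so 1,503/1,670 of the $5,000 range has been used: income = $305,400 + $5,000 × 1,503/1,670 = $309,900.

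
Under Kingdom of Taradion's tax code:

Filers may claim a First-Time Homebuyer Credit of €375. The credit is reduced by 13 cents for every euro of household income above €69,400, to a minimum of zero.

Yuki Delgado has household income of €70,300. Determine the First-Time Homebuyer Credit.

€258

First-Time Homebuyer Credit: 13% of the €900 excess over €69,400 is €117; credit = €375 − €117 = €258.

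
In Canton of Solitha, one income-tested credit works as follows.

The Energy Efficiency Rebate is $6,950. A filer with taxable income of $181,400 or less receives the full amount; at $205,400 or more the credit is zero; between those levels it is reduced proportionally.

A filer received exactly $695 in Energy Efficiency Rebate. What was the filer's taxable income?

$203,000

$695 is 695/6,950 of the full $6,950, so 6,255/6,950 of the $24,000 range has been used: income = $181,400 + $24,000 × 6,255/6,950 = $203,000.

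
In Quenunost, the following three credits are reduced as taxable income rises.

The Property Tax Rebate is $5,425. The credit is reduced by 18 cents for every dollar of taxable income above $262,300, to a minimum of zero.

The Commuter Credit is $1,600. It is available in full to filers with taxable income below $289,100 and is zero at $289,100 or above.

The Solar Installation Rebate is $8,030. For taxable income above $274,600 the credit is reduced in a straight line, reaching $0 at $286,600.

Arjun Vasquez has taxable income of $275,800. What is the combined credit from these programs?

$11,822

Property Tax Rebate: 18% of the $13,500 excess over $262,300 is $2,430; credit = $5,425 − $2,430 = $2,995.
Commuter Credit: $275,800 is below the $289,100 cutoff, so the full $1,600 applies.
Solar Installation Rebate: $275,800 is $1,200 into a $12,000 phase-out range, leaving 10,800/12,000 of the credit: $8,030 × 10,800/12,000 = $7,227.
Total: $2,995 + $1,600 + $7,227 = $11,822.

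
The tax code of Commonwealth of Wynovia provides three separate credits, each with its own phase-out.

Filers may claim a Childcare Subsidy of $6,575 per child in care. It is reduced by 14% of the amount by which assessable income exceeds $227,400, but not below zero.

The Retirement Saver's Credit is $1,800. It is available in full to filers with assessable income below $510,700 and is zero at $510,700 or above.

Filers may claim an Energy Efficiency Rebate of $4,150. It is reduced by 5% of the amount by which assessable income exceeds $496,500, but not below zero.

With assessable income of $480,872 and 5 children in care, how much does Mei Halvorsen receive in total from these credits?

Childcare Subsidy: base = 5 × $6,575 = $32,875. 14% of the $253,472 excess over $227,400 is $35,486.08 ≥ base, so the credit is $0.
Retirement Saver's Credit: $480,872 is below the $510,700 cutoff, so the full $1,800 applies.
Energy Efficiency Rebate: $480,872 is at or below the $496,500 threshold, so the full $4,150 applies.
Total: $0 + $1,800 + $4,150 = $5,950.

$5,950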